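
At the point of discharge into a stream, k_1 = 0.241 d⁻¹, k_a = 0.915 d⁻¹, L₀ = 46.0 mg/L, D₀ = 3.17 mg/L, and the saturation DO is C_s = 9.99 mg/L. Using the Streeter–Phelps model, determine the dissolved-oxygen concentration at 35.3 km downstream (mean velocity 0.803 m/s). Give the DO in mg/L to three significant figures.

DO ≈ 3.78 mg/L

Travel time t = x/v = 35.3 km / (0.803 m/s) = 35300 m / 0.803 m/s = 43960 s = 0.5088 d.
k_1 L₀/(k_a−k_1) = 0.241×46.0/(0.915−0.241) = 11.09/0.6740 = 16.45 mg/L.
e^(−k_1 t) = e^(−0.241×0.5088) = 0.8846; e^(−k_a t) = e^(−0.915×0.5088) = 0.6278.
D = 16.45 × (0.8846 − 0.6278) + 3.17 × 0.6278 = 4.224 + 1.990 = 6.214 mg/L.
DO = C_s − D = 9.99 − 6.214 = 3.776 mg/L.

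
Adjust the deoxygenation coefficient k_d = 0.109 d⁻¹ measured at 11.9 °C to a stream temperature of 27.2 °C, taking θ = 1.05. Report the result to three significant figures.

k_d ≈ 0.230 d⁻¹

k_d(T₂) = k_d(T₁) · θ^(T₂−T₁) = 0.109 × 1.05^(27.2−11.9)
= 0.109 × 1.05^15.3 = 0.109 × 2.110 = 0.2299 d⁻¹.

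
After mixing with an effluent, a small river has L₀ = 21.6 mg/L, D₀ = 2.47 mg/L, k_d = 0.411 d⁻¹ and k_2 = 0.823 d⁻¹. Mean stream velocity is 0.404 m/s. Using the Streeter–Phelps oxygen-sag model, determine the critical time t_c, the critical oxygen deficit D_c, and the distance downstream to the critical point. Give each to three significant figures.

t_c ≈ 1.39 d; D_c ≈ 6.09 mg/L; x_c ≈ 48.5 km

t_c = [1/(k_2−k_d)] ln[(k_2/k_d)(1 − D₀(k_2−k_d)/(k_d L₀))]
= [1/(0.823−0.411)] ln[(0.823/0.411)(1 − 2.47×0.4120/(0.411×21.6))]
= (1/0.4120) ln[2.002 × 0.8854] = 2.427 × ln(1.773) = 2.427 × 0.5726 = 1.390 d.
D_c = (k_d/k_2) L₀ e^(−k_d t_c) = (0.411/0.823) × 21.6 × e^(−0.411×1.390) = 0.4994 × 21.6 × 0.5648 = 6.093 mg/L.
x_c = v t_c = 0.404 m/s × 1.390 d × 86400 s/d = 48510 m ≈ 48.5 km.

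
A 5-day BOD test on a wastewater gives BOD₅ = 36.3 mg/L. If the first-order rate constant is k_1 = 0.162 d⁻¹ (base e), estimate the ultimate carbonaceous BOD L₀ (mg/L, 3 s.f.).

L₀ ≈ 65.4 mg/L

BOD₅ = L₀(1 − e^(−5k_1)) ⇒ L₀ = BOD₅ / (1 − e^(−5×0.162))
= 36.3 / (1 − 0.4449) = 36.3 / 0.5551 = 65.39 mg/L.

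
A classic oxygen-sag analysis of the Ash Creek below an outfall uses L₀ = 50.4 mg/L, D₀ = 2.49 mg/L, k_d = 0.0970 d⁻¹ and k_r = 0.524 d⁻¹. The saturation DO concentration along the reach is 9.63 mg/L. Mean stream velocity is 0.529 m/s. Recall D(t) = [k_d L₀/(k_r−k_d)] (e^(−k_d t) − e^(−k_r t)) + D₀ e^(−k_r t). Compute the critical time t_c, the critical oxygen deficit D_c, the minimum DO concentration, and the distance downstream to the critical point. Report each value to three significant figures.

At the critical point dD/dt = 0, so k_d L₀ e^(−k_d t) = k_r D. Substituting D(t) from the Streeter–Phelps equation and solving for t gives
t_c = ln[(k_r/k_d)(1 − D₀(k_r−k_d)/(k_d L₀))] / (k_r−k_d).
Here k_r−k_d = 0.4270 d⁻¹ and 1 − D₀(k_r−k_d)/(k_d L₀) = 1 − 2.49×0.4270/(0.0970×50.4) = 0.7825, so
t_c = ln(5.402 × 0.7825) / 0.4270 = 1.442 / 0.4270 = 3.376 d.
L(t_c) = L₀ e^(−k_d t_c) = 50.4 × 0.7207 = 36.33 mg/L, and at the critical point k_r D_c = k_d L, so D_c = (0.0970/0.524) × 36.33 = 6.724 mg/L.
Minimum DO = C_s − D_c = 9.63 − 6.724 = 2.906 mg/L.
x_c = v t_c = 0.529 m/s × 3.376 d × 86400 s/d = 154300 m ≈ 154 km.

t_c ≈ 3.38 d; D_c ≈ 6.72 mg/L; min DO ≈ 2.91 mg/L; x_c ≈ 154 km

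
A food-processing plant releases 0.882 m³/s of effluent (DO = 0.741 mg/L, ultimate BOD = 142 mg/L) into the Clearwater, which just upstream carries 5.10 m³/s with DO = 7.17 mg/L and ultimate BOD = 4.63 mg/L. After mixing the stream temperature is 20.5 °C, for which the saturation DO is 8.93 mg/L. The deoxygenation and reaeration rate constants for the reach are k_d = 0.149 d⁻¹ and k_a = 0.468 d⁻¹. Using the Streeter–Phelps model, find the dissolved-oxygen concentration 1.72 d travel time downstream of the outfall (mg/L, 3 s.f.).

Mixed DO = (5.10×7.17 + 0.882×0.741)/(5.10+0.882) = 37.22/5.982 = 6.222 mg/L.
Mixed L₀ = (5.10×4.63 + 0.882×142)/(5.982) = 148.9/5.982 = 24.88 mg/L.
Initial deficit D₀ = C_s − DO₀ = 8.93 − 6.222 = 2.708 mg/L.
D(1.72) = [0.149×24.88/(0.468−0.149)](e^(−0.149×1.72) − e^(−0.468×1.72)) + 2.708 e^(−0.468×1.72)
= 11.62 × (0.7739 − 0.4471) + 2.708 × 0.4471 = 5.009 mg/L.
DO = 8.93 − 5.009 = 3.921 mg/L.

DO ≈ 3.92 mg/L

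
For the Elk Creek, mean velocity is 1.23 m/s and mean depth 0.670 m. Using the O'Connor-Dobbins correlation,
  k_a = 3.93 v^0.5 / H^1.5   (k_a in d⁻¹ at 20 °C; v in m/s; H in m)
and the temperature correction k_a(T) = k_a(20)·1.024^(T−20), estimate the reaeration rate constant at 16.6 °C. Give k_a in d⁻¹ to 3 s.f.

k_a ≈ 7.33 d⁻¹

k_a(20) = 3.93 × 1.23^0.5 / 0.670^1.5 = 3.93 × 1.109 / 0.5484 = 7.948 d⁻¹.
k_a(16.6) = 7.948 × 1.024^(16.6−20) = 7.948 × 0.9225 = 7.332 d⁻¹.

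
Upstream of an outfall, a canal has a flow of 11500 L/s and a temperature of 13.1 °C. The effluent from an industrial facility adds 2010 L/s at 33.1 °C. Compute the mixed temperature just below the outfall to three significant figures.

Flow-weighted mixing: C = (Q_r C_r + Q_w C_w)/(Q_r + Q_w)
= (11500×13.1 + 2010×33.1)/(11500 + 2010) = 217200/13510 = 16.08 °C.

16.1 °C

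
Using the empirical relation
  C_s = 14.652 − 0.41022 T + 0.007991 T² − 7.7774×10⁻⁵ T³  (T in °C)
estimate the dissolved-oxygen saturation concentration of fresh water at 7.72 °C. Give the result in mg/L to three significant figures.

C_s ≈ 11.9 mg/L

C_s = 14.652 − 0.41022×7.72 + 0.007991×7.72² − 7.7774×10⁻⁵×7.72³ = 11.93 mg/L.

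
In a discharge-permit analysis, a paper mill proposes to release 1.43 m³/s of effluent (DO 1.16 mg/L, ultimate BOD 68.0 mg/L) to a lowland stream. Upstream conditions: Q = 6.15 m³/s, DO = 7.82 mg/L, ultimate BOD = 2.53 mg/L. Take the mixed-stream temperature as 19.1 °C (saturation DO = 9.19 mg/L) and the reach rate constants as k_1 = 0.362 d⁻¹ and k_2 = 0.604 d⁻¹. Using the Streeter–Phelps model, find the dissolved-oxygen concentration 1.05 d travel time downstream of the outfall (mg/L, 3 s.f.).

DO ≈ 4.38 mg/L

Mixed DO = (6.15×7.82 + 1.43×1.16)/(6.15+1.43) = 49.75/7.580 = 6.564 mg/L.
Mixed L₀ = (6.15×2.53 + 1.43×68.0)/(7.580) = 112.8/7.580 = 14.88 mg/L.
Initial deficit D₀ = C_s − DO₀ = 9.19 − 6.564 = 2.626 mg/L.
D(1.05) = [0.362×14.88/(0.604−0.362)](e^(−0.362×1.05) − e^(−0.604×1.05)) + 2.626 e^(−0.604×1.05)
= 22.26 × (0.6838 − 0.5304) + 2.626 × 0.5304 = 4.808 mg/L.
DO = 9.19 − 4.808 = 4.382 mg/L.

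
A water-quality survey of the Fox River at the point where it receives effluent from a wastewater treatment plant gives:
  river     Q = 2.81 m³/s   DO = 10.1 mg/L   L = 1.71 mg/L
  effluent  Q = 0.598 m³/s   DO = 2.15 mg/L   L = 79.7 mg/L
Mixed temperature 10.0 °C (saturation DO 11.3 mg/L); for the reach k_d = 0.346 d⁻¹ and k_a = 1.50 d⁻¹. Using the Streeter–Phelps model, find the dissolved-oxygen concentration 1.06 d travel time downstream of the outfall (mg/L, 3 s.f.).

Mixed DO = (2.81×10.1 + 0.598×2.15)/(2.81+0.598) = 29.67/3.408 = 8.705 mg/L.
Mixed L₀ = (2.81×1.71 + 0.598×79.7)/(3.408) = 52.47/3.408 = 15.39 mg/L.
Initial deficit D₀ = C_s − DO₀ = 11.3 − 8.705 = 2.595 mg/L.
D(1.06) = [0.346×15.39/(1.50−0.346)](e^(−0.346×1.06) − e^(−1.50×1.06)) + 2.595 e^(−1.50×1.06)
= 4.616 × (0.6930 − 0.2039) + 2.595 × 0.2039 = 2.787 mg/L.
DO = 11.3 − 2.787 = 8.513 mg/L.

DO ≈ 8.51 mg/L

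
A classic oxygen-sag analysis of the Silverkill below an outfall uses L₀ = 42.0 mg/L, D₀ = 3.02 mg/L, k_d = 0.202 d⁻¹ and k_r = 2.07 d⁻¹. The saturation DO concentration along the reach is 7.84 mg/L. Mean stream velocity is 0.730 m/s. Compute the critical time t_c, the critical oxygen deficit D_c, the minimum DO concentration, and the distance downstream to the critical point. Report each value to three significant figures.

t_c ≈ 0.660 d; D_c ≈ 3.59 mg/L; min DO ≈ 4.25 mg/L; x_c ≈ 41.7 km

With k_r/k_d = 10.25 and 1 − D₀(k_r−k_d)/(k_d L₀) = 0.3351,
t_c = ln(10.25 × 0.3351) / (2.07 − 0.202) = ln(3.434) / 1.868 = 1.234/1.868 = 0.6604 d.
D_c = (k_d/k_r) L₀ e^(−k_d t_c) = (0.202/2.07) × 42.0 × e^(−0.202×0.6604) = 0.09758 × 42.0 × 0.8751 = 3.587 mg/L.
Minimum DO = C_s − D_c = 7.84 − 3.587 = 4.253 mg/L.
x_c = v t_c = 0.730 m/s × 0.6604 d × 86400 s/d = 41650 m ≈ 41.7 km.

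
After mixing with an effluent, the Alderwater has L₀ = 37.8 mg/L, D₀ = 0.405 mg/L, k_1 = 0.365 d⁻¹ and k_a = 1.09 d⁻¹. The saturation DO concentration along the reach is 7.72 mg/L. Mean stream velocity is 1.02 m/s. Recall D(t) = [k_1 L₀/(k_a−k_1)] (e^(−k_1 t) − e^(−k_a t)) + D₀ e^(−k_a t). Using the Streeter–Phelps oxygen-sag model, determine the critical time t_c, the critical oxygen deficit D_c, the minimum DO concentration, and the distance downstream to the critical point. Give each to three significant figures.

t_c ≈ 1.48 d; D_c ≈ 7.38 mg/L; min DO ≈ 0.343 mg/L; x_c ≈ 130 km

t_c = [1/(k_a−k_1)] ln[(k_a/k_1)(1 − D₀(k_a−k_1)/(k_1 L₀))]
= [1/(1.09−0.365)] ln[(1.09/0.365)(1 − 0.405×0.7250/(0.365×37.8))]
= (1/0.7250) ln[2.986 × 0.9787] = 1.379 × ln(2.923) = 1.379 × 1.073 = 1.479 d.
L(t_c) = L₀ e^(−k_1 t_c) = 37.8 × 0.5828 = 22.03 mg/L, and at the critical point k_a D_c = k_1 L, so D_c = (0.365/1.09) × 22.03 = 7.377 mg/L.
Minimum DO = C_s − D_c = 7.72 − 7.377 = 0.3434 mg/L.
x_c = v t_c = 1.02 m/s × 1.479 d × 86400 s/d = 130400 m ≈ 130 km.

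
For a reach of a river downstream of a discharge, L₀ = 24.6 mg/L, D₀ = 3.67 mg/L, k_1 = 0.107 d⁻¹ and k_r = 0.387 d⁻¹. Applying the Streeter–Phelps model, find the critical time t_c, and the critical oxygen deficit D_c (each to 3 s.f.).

t_c ≈ 2.82 d; D_c ≈ 5.03 mg/L

With k_r/k_1 = 3.617 and 1 − D₀(k_r−k_1)/(k_1 L₀) = 0.6096,
t_c = ln(3.617 × 0.6096) / (0.387 − 0.107) = ln(2.205) / 0.2800 = 0.7907/0.2800 = 2.824 d.
L(t_c) = L₀ e^(−k_1 t_c) = 24.6 × 0.7392 = 18.19 mg/L, and at the critical point k_r D_c = k_1 L, so D_c = (0.107/0.387) × 18.19 = 5.028 mg/L.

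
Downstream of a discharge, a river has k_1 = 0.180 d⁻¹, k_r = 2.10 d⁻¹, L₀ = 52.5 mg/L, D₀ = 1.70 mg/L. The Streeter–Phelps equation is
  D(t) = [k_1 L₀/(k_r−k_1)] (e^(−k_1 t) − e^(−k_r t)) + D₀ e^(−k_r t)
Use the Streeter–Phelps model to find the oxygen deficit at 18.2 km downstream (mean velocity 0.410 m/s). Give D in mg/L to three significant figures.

Travel time t = x/v = 18.2 km / (0.410 m/s) = 18200 m / 0.410 m/s = 44390 s = 0.5138 d.
k_1 L₀/(k_r−k_1) = 0.180×52.5/(2.10−0.180) = 9.450/1.920 = 4.922 mg/L.
e^(−k_1 t) = e^(−0.180×0.5138) = 0.9117; e^(−k_r t) = e^(−2.10×0.5138) = 0.3400.
D = 4.922 × (0.9117 − 0.3400) + 1.70 × 0.3400 = 2.814 + 0.5779 = 3.392 mg/L.

D ≈ 3.39 mg/L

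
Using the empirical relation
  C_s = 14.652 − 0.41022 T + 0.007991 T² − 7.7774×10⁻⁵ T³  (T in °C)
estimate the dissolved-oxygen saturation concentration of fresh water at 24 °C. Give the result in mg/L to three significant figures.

C_s ≈ 8.33 mg/L

C_s = 14.652 − 0.41022×24 + 0.007991×24² − 7.7774×10⁻⁵×24³ = 8.334 mg/L.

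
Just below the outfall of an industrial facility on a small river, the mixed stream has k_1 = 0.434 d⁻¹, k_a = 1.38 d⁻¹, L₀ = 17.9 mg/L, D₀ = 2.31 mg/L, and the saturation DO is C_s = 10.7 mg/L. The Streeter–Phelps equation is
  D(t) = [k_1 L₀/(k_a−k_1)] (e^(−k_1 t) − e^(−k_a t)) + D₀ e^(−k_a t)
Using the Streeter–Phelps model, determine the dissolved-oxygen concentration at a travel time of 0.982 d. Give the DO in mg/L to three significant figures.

DO ≈ 6.86 mg/L

k_1 L₀/(k_a−k_1) = 0.434×17.9/(1.38−0.434) = 7.769/0.9460 = 8.212 mg/L.
e^(−k_1 t) = e^(−0.434×0.9820) = 0.6530; e^(−k_a t) = e^(−1.38×0.9820) = 0.2579.
D = 8.212 × (0.6530 − 0.2579) + 2.31 × 0.2579 = 3.244 + 0.5958 = 3.840 mg/L.
DO = C_s − D = 10.7 − 3.840 = 6.860 mg/L.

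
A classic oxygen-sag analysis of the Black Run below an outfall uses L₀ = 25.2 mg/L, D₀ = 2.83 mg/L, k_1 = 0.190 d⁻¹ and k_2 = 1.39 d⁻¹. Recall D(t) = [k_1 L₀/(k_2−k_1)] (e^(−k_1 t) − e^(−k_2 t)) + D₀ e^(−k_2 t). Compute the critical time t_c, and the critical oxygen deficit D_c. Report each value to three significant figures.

t_c ≈ 0.629 d; D_c ≈ 3.06 mg/L

t_c = [1/(k_2−k_1)] ln[(k_2/k_1)(1 − D₀(k_2−k_1)/(k_1 L₀))]
= [1/(1.39−0.190)] ln[(1.39/0.190)(1 − 2.83×1.200/(0.190×25.2))]
= (1/1.200) ln[7.316 × 0.2907] = 0.8333 × ln(2.127) = 0.8333 × 0.7547 = 0.6289 d.
L(t_c) = L₀ e^(−k_1 t_c) = 25.2 × 0.8874 = 22.36 mg/L, and at the critical point k_2 D_c = k_1 L, so D_c = (0.190/1.39) × 22.36 = 3.057 mg/L.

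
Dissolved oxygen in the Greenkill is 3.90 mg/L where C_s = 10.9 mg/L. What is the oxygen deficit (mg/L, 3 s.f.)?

D = C_s − C = 10.9 − 3.90 = 7.00 mg/L.

D ≈ 7.00 mg/L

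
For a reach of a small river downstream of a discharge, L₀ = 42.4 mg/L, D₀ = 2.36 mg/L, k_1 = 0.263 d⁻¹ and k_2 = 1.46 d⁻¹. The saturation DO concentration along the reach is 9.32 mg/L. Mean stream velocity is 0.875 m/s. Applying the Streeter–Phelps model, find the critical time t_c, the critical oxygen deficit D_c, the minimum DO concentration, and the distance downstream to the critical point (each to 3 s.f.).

At the critical point dD/dt = 0, so k_1 L₀ e^(−k_1 t) = k_2 D. Substituting D(t) from the Streeter–Phelps equation and solving for t gives
t_c = ln[(k_2/k_1)(1 − D₀(k_2−k_1)/(k_1 L₀))] / (k_2−k_1).
Here k_2−k_1 = 1.197 d⁻¹ and 1 − D₀(k_2−k_1)/(k_1 L₀) = 1 − 2.36×1.197/(0.263×42.4) = 0.7467, so
t_c = ln(5.551 × 0.7467) / 1.197 = 1.422 / 1.197 = 1.188 d.
D_c = (k_1/k_2) L₀ e^(−k_1 t_c) = (0.263/1.46) × 42.4 × e^(−0.263×1.188) = 0.1801 × 42.4 × 0.7317 = 5.588 mg/L.
Minimum DO = C_s − D_c = 9.32 − 5.588 = 3.732 mg/L.
x_c = v t_c = 0.875 m/s × 1.188 d × 86400 s/d = 89800 m ≈ 89.8 km.

t_c ≈ 1.19 d; D_c ≈ 5.59 mg/L; min DO ≈ 3.73 mg/L; x_c ≈ 89.8 km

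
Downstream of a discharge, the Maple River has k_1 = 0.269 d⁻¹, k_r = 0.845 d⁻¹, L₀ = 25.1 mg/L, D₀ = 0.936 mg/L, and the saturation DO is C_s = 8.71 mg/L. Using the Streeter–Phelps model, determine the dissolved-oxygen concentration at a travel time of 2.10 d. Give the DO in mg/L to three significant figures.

k_1 L₀/(k_r−k_1) = 0.269×25.1/(0.845−0.269) = 6.752/0.5760 = 11.72 mg/L.
e^(−k_1 t) = e^(−0.269×2.100) = 0.5684; e^(−k_r t) = e^(−0.845×2.100) = 0.1696.
D = 11.72 × (0.5684 − 0.1696) + 0.936 × 0.1696 = 4.675 + 0.1587 = 4.834 mg/L.
DO = C_s − D = 8.71 − 4.834 = 3.876 mg/L.

DO ≈ 3.88 mg/L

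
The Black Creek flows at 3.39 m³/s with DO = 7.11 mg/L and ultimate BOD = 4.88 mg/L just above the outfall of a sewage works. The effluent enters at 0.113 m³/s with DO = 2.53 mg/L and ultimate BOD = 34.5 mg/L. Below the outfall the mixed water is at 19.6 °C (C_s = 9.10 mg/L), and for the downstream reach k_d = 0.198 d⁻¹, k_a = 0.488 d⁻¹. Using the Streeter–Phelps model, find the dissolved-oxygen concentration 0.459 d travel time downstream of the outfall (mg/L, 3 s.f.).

Mixed DO = (3.39×7.11 + 0.113×2.53)/(3.39+0.113) = 24.39/3.503 = 6.962 mg/L.
Mixed L₀ = (3.39×4.88 + 0.113×34.5)/(3.503) = 20.44/3.503 = 5.835 mg/L.
Initial deficit D₀ = C_s − DO₀ = 9.10 − 6.962 = 2.138 mg/L.
D(0.459) = [0.198×5.835/(0.488−0.198)](e^(−0.198×0.459) − e^(−0.488×0.459)) + 2.138 e^(−0.488×0.459)
= 3.984 × (0.9131 − 0.7993) + 2.138 × 0.7993 = 2.162 mg/L.
DO = 9.10 − 2.162 = 6.938 mg/L.

DO ≈ 6.94 mg/L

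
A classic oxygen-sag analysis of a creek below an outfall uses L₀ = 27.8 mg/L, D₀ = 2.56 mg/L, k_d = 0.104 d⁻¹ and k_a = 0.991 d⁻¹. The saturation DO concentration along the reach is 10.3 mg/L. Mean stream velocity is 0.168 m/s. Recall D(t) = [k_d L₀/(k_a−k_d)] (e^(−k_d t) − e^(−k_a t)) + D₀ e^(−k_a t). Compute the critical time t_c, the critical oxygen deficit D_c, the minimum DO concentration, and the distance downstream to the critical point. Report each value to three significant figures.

At the critical point dD/dt = 0, so k_d L₀ e^(−k_d t) = k_a D. Substituting D(t) from the Streeter–Phelps equation and solving for t gives
t_c = ln[(k_a/k_d)(1 − D₀(k_a−k_d)/(k_d L₀))] / (k_a−k_d).
Here k_a−k_d = 0.8870 d⁻¹ and 1 − D₀(k_a−k_d)/(k_d L₀) = 1 − 2.56×0.8870/(0.104×27.8) = 0.2146, so
t_c = ln(9.529 × 0.2146) / 0.8870 = 0.7154 / 0.8870 = 0.8065 d.
L(t_c) = L₀ e^(−k_d t_c) = 27.8 × 0.9195 = 25.56 mg/L, and at the critical point k_a D_c = k_d L, so D_c = (0.104/0.991) × 25.56 = 2.683 mg/L.
Minimum DO = C_s − D_c = 10.3 − 2.683 = 7.617 mg/L.
x_c = v t_c = 0.168 m/s × 0.8065 d × 86400 s/d = 11710 m ≈ 11.7 km.

t_c ≈ 0.807 d; D_c ≈ 2.68 mg/L; min DO ≈ 7.62 mg/L; x_c ≈ 11.7 km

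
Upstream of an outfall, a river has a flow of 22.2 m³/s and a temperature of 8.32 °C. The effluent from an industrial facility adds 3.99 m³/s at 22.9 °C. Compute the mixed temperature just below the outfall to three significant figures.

10.5 °C

Flow-weighted mixing: C = (Q_r C_r + Q_w C_w)/(Q_r + Q_w)
= (22.2×8.32 + 3.99×22.9)/(22.2 + 3.99) = 276.1/26.19 = 10.54 °C.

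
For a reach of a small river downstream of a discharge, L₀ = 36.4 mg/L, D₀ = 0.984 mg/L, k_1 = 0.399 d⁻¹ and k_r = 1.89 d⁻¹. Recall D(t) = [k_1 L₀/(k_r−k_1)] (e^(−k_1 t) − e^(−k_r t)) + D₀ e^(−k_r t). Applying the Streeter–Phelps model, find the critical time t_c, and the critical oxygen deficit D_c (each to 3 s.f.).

At the critical point dD/dt = 0, so k_1 L₀ e^(−k_1 t) = k_r D. Substituting D(t) from the Streeter–Phelps equation and solving for t gives
t_c = ln[(k_r/k_1)(1 − D₀(k_r−k_1)/(k_1 L₀))] / (k_r−k_1).
Here k_r−k_1 = 1.491 d⁻¹ and 1 − D₀(k_r−k_1)/(k_1 L₀) = 1 − 0.984×1.491/(0.399×36.4) = 0.8990, so
t_c = ln(4.737 × 0.8990) / 1.491 = 1.449 / 1.491 = 0.9717 d.
L(t_c) = L₀ e^(−k_1 t_c) = 36.4 × 0.6786 = 24.70 mg/L, and at the critical point k_r D_c = k_1 L, so D_c = (0.399/1.89) × 24.70 = 5.215 mg/L.

t_c ≈ 0.972 d; D_c ≈ 5.21 mg/L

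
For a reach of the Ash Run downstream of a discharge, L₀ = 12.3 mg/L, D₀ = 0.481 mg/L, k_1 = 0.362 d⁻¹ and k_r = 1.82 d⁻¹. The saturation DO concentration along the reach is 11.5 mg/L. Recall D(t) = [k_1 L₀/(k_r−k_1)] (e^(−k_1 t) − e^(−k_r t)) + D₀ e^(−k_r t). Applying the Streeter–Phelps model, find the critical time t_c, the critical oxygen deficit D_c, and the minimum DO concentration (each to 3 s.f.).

t_c ≈ 0.990 d; D_c ≈ 1.71 mg/L; min DO ≈ 9.79 mg/L

With k_r/k_1 = 5.028 and 1 − D₀(k_r−k_1)/(k_1 L₀) = 0.8425,
t_c = ln(5.028 × 0.8425) / (1.82 − 0.362) = ln(4.236) / 1.458 = 1.444/1.458 = 0.9901 d.
L(t_c) = L₀ e^(−k_1 t_c) = 12.3 × 0.6988 = 8.595 mg/L, and at the critical point k_r D_c = k_1 L, so D_c = (0.362/1.82) × 8.595 = 1.710 mg/L.
Minimum DO = C_s − D_c = 11.5 − 1.710 = 9.790 mg/L.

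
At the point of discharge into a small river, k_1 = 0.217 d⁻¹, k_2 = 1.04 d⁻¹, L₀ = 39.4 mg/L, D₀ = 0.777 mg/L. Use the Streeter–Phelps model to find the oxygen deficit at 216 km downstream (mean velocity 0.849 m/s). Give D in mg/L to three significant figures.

D ≈ 5.03 mg/L

Travel time t = x/v = 216 km / (0.849 m/s) = 216000 m / 0.849 m/s = 254400 s = 2.945 d.
k_1 L₀/(k_2−k_1) = 0.217×39.4/(1.04−0.217) = 8.550/0.8230 = 10.39 mg/L.
e^(−k_1 t) = e^(−0.217×2.945) = 0.5278; e^(−k_2 t) = e^(−1.04×2.945) = 0.04677.
D = 10.39 × (0.5278 − 0.04677) + 0.777 × 0.04677 = 4.997 + 0.03634 = 5.034 mg/L.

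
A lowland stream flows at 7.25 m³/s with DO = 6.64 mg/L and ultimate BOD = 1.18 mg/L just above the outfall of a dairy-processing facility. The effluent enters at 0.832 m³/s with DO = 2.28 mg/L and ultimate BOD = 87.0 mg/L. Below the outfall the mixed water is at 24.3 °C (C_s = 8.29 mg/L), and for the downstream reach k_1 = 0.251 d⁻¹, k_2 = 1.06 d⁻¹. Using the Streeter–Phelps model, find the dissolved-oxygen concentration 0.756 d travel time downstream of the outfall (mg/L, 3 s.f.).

Mixed DO = (7.25×6.64 + 0.832×2.28)/(7.25+0.832) = 50.04/8.082 = 6.191 mg/L.
Mixed L₀ = (7.25×1.18 + 0.832×87.0)/(8.082) = 80.94/8.082 = 10.01 mg/L.
Initial deficit D₀ = C_s − DO₀ = 8.29 − 6.191 = 2.099 mg/L.
D(0.756) = [0.251×10.01/(1.06−0.251)](e^(−0.251×0.756) − e^(−1.06×0.756)) + 2.099 e^(−1.06×0.756)
= 3.107 × (0.8272 − 0.4487) + 2.099 × 0.4487 = 2.118 mg/L.
DO = 8.29 − 2.118 = 6.172 mg/L.

DO ≈ 6.17 mg/L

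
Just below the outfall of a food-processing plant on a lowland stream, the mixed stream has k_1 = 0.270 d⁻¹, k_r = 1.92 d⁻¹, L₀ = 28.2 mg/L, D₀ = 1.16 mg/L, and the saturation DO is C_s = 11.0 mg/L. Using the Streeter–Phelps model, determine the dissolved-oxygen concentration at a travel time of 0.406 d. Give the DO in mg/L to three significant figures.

k_1 L₀/(k_r−k_1) = 0.270×28.2/(1.92−0.270) = 7.614/1.650 = 4.615 mg/L.
e^(−k_1 t) = e^(−0.270×0.4060) = 0.8962; e^(−k_r t) = e^(−1.92×0.4060) = 0.4586.
D = 4.615 × (0.8962 − 0.4586) + 1.16 × 0.4586 = 2.019 + 0.5320 = 2.551 mg/L.
DO = C_s − D = 11.0 − 2.551 = 8.449 mg/L.

DO ≈ 8.45 mg/L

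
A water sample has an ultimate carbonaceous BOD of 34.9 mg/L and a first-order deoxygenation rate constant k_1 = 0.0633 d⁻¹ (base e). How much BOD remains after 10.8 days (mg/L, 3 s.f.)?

L_t = L₀ e^(−k_1 t) = 34.9 × e^(−0.0633×10.8) = 34.9 × 0.5048 = 17.62 mg/L.

L ≈ 17.6 mg/L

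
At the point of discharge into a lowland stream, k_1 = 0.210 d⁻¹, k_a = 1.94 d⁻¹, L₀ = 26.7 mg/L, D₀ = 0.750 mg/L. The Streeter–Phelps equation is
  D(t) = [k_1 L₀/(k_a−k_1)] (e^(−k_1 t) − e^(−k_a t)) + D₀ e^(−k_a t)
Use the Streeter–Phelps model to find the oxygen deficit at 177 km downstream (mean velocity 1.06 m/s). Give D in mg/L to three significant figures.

Travel time t = x/v = 177 km / (1.06 m/s) = 177000 m / 1.06 m/s = 167000 s = 1.933 d.
k_1 L₀/(k_a−k_1) = 0.210×26.7/(1.94−0.210) = 5.607/1.730 = 3.241 mg/L.
e^(−k_1 t) = e^(−0.210×1.933) = 0.6664; e^(−k_a t) = e^(−1.94×1.933) = 0.02353.
D = 3.241 × (0.6664 − 0.02353) + 0.750 × 0.02353 = 2.084 + 0.01765 = 2.101 mg/L.

D ≈ 2.10 mg/L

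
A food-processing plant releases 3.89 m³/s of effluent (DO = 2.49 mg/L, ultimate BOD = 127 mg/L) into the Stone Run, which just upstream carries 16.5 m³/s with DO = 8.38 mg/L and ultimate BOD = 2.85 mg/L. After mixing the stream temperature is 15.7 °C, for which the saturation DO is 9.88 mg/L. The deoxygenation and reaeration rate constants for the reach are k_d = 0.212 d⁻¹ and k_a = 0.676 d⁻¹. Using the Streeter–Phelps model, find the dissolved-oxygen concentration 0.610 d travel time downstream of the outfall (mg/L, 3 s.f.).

DO ≈ 5.52 mg/L

Mixed DO = (16.5×8.38 + 3.89×2.49)/(16.5+3.89) = 148.0/20.39 = 7.256 mg/L.
Mixed L₀ = (16.5×2.85 + 3.89×127)/(20.39) = 541.1/20.39 = 26.54 mg/L.
Initial deficit D₀ = C_s − DO₀ = 9.88 − 7.256 = 2.624 mg/L.
D(0.610) = [0.212×26.54/(0.676−0.212)](e^(−0.212×0.610) − e^(−0.676×0.610)) + 2.624 e^(−0.676×0.610)
= 12.12 × (0.8787 − 0.6621) + 2.624 × 0.6621 = 4.363 mg/L.
DO = 9.88 − 4.363 = 5.517 mg/L.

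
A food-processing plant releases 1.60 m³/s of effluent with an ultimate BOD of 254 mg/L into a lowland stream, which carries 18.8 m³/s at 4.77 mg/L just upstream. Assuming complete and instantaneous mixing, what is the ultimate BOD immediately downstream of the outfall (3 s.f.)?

Flow-weighted mixing: C = (Q_r C_r + Q_w C_w)/(Q_r + Q_w)
= (18.8×4.77 + 1.60×254)/(18.8 + 1.60) = 496.1/20.40 = 24.32 mg/L.

24.3 mg/L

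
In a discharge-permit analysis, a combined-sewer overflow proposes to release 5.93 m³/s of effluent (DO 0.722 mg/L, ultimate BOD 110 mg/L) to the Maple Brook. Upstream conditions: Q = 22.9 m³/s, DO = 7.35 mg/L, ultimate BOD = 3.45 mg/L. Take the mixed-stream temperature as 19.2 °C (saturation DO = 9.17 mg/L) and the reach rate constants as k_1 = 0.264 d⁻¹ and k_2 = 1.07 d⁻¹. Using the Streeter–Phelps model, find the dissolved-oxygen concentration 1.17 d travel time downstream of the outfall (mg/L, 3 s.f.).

DO ≈ 4.53 mg/L

Mixed DO = (22.9×7.35 + 5.93×0.722)/(22.9+5.93) = 172.6/28.83 = 5.987 mg/L.
Mixed L₀ = (22.9×3.45 + 5.93×110)/(28.83) = 731.3/28.83 = 25.37 mg/L.
Initial deficit D₀ = C_s − DO₀ = 9.17 − 5.987 = 3.183 mg/L.
D(1.17) = [0.264×25.37/(1.07−0.264)](e^(−0.264×1.17) − e^(−1.07×1.17)) + 3.183 e^(−1.07×1.17)
= 8.309 × (0.7343 − 0.2860) + 3.183 × 0.2860 = 4.635 mg/L.
DO = 9.17 − 4.635 = 4.535 mg/L.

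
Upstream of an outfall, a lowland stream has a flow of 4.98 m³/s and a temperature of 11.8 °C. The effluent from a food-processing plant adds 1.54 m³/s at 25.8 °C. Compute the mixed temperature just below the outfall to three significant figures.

Flow-weighted mixing: C = (Q_r C_r + Q_w C_w)/(Q_r + Q_w)
= (4.98×11.8 + 1.54×25.8)/(4.98 + 1.54) = 98.50/6.520 = 15.11 °C.

15.1 °C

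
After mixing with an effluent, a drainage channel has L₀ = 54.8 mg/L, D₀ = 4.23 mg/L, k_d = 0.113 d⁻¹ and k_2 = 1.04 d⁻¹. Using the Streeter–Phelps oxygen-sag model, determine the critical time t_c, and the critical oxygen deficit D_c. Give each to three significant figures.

t_c = [1/(k_2−k_d)] ln[(k_2/k_d)(1 − D₀(k_2−k_d)/(k_d L₀))]
= [1/(1.04−0.113)] ln[(1.04/0.113)(1 − 4.23×0.9270/(0.113×54.8))]
= (1/0.9270) ln[9.204 × 0.3668] = 1.079 × ln(3.376) = 1.079 × 1.217 = 1.312 d.
D_c = (k_d/k_2) L₀ e^(−k_d t_c) = (0.113/1.04) × 54.8 × e^(−0.113×1.312) = 0.1087 × 54.8 × 0.8622 = 5.134 mg/L.

t_c ≈ 1.31 d; D_c ≈ 5.13 mg/L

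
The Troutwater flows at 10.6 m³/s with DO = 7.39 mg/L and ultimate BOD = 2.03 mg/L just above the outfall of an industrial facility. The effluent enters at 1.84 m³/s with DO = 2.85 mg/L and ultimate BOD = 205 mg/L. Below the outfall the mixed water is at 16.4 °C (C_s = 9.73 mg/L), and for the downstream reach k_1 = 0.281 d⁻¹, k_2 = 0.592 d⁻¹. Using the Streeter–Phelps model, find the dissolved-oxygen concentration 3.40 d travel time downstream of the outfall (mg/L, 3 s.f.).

Mixed DO = (10.6×7.39 + 1.84×2.85)/(10.6+1.84) = 83.58/12.44 = 6.718 mg/L.
Mixed L₀ = (10.6×2.03 + 1.84×205)/(12.44) = 398.7/12.44 = 32.05 mg/L.
Initial deficit D₀ = C_s − DO₀ = 9.73 − 6.718 = 3.012 mg/L.
D(3.40) = [0.281×32.05/(0.592−0.281)](e^(−0.281×3.40) − e^(−0.592×3.40)) + 3.012 e^(−0.592×3.40)
= 28.96 × (0.3847 − 0.1336) + 3.012 × 0.1336 = 7.673 mg/L.
DO = 9.73 − 7.673 = 2.057 mg/L.

DO ≈ 2.06 mg/L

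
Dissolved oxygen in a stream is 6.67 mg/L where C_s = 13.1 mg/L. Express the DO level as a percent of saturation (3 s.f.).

% saturation = C/C_s × 100 = 6.67/13.1 × 100 = 50.9 %.

50.9 % saturation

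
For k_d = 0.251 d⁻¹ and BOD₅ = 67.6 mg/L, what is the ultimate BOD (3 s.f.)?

BOD₅ = L₀(1 − e^(−5k_d)) ⇒ L₀ = BOD₅ / (1 − e^(−5×0.251))
= 67.6 / (1 − 0.2851) = 67.6 / 0.7149 = 94.56 mg/L.

L₀ ≈ 94.6 mg/L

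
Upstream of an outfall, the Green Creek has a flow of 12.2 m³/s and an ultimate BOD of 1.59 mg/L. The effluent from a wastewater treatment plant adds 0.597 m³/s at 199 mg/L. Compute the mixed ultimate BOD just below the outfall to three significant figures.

10.8 mg/L

Flow-weighted mixing: C = (Q_r C_r + Q_w C_w)/(Q_r + Q_w)
= (12.2×1.59 + 0.597×199)/(12.2 + 0.597) = 138.2/12.80 = 10.80 mg/L.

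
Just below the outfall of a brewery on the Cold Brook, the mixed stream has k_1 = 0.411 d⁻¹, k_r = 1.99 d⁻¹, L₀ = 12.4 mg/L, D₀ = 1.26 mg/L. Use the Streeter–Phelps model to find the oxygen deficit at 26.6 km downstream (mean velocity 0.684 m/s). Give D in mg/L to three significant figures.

D ≈ 1.88 mg/L

Travel time t = x/v = 26.6 km / (0.684 m/s) = 26600 m / 0.684 m/s = 38890 s = 0.4501 d.
k_1 L₀/(k_r−k_1) = 0.411×12.4/(1.99−0.411) = 5.096/1.579 = 3.228 mg/L.
e^(−k_1 t) = e^(−0.411×0.4501) = 0.8311; e^(−k_r t) = e^(−1.99×0.4501) = 0.4083.
D = 3.228 × (0.8311 − 0.4083) + 1.26 × 0.4083 = 1.365 + 0.5145 = 1.879 mg/L.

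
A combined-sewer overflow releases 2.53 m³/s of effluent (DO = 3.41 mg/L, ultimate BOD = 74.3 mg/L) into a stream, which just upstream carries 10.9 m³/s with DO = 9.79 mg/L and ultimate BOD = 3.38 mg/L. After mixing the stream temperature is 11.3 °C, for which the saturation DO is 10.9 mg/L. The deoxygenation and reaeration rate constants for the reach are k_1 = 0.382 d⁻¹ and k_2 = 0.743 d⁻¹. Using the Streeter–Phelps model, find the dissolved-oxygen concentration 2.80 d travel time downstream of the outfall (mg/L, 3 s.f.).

DO ≈ 6.74 mg/L

Mixed DO = (10.9×9.79 + 2.53×3.41)/(10.9+2.53) = 115.3/13.43 = 8.588 mg/L.
Mixed L₀ = (10.9×3.38 + 2.53×74.3)/(13.43) = 224.8/13.43 = 16.74 mg/L.
Initial deficit D₀ = C_s − DO₀ = 10.9 − 8.588 = 2.312 mg/L.
D(2.80) = [0.382×16.74/(0.743−0.382)](e^(−0.382×2.80) − e^(−0.743×2.80)) + 2.312 e^(−0.743×2.80)
= 17.71 × (0.3431 − 0.1249) + 2.312 × 0.1249 = 4.155 mg/L.
DO = 10.9 − 4.155 = 6.745 mg/L.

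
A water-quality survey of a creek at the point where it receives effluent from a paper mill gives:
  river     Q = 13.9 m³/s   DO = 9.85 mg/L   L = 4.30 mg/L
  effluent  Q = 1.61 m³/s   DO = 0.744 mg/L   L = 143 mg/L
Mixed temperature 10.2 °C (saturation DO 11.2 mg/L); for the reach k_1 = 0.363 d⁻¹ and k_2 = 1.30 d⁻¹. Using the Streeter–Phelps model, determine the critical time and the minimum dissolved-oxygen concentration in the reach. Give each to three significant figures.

Mixed DO = (13.9×9.85 + 1.61×0.744)/(13.9+1.61) = 138.1/15.51 = 8.905 mg/L.
Mixed L₀ = (13.9×4.30 + 1.61×143)/(15.51) = 290.0/15.51 = 18.70 mg/L.
Initial deficit D₀ = C_s − DO₀ = 11.2 − 8.905 = 2.295 mg/L.
t_c = (1/0.9370) ln[(1.30/0.363)(1 − 2.295×0.9370/(0.363×18.70))] = 1.067 × ln(2.446) = 0.9548 d.
D_c = (0.363/1.30) × 18.70 × e^(−0.363×0.9548) = 0.2792 × 18.70 × 0.7071 = 3.692 mg/L.
Minimum DO = 11.2 − 3.692 = 7.508 mg/L.

t_c ≈ 0.955 d; minimum DO ≈ 7.51 mg/L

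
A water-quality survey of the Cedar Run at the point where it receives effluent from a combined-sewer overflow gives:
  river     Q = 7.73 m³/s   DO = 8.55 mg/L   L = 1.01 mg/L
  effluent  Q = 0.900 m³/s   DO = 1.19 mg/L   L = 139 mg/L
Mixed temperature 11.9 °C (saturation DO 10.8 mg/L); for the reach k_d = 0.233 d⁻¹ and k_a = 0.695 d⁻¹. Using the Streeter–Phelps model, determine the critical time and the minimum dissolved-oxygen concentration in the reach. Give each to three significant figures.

t_c ≈ 1.30 d; minimum DO ≈ 6.99 mg/L

Mixed DO = (7.73×8.55 + 0.900×1.19)/(7.73+0.900) = 67.16/8.630 = 7.782 mg/L.
Mixed L₀ = (7.73×1.01 + 0.900×139)/(8.630) = 132.9/8.630 = 15.40 mg/L.
Initial deficit D₀ = C_s − DO₀ = 10.8 − 7.782 = 3.018 mg/L.
t_c = (1/0.4620) ln[(0.695/0.233)(1 − 3.018×0.4620/(0.233×15.40))] = 2.165 × ln(1.824) = 1.301 d.
D_c = (0.233/0.695) × 15.40 × e^(−0.233×1.301) = 0.3353 × 15.40 × 0.7385 = 3.813 mg/L.
Minimum DO = 10.8 − 3.813 = 6.987 mg/L.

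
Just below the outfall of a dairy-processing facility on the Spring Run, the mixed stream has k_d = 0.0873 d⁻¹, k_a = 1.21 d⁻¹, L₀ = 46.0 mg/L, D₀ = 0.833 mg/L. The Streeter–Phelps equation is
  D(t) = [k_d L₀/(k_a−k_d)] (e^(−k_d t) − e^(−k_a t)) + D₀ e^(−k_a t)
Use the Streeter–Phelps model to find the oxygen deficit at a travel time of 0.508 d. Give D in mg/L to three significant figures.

k_d L₀/(k_a−k_d) = 0.0873×46.0/(1.21−0.0873) = 4.016/1.123 = 3.577 mg/L.
e^(−k_d t) = e^(−0.0873×0.5080) = 0.9566; e^(−k_a t) = e^(−1.21×0.5080) = 0.5408.
D = 3.577 × (0.9566 − 0.5408) + 0.833 × 0.5408 = 1.487 + 0.4505 = 1.938 mg/L.

D ≈ 1.94 mg/L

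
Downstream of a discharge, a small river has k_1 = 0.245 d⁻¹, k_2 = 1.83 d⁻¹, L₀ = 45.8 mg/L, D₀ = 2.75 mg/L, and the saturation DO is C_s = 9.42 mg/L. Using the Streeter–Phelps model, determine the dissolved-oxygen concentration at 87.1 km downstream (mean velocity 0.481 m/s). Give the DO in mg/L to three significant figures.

DO ≈ 5.28 mg/L

Travel time t = x/v = 87.1 km / (0.481 m/s) = 87100 m / 0.481 m/s = 181100 s = 2.096 d.
k_1 L₀/(k_2−k_1) = 0.245×45.8/(1.83−0.245) = 11.22/1.585 = 7.079 mg/L.
e^(−k_1 t) = e^(−0.245×2.096) = 0.5984; e^(−k_2 t) = e^(−1.83×2.096) = 0.02159.
D = 7.079 × (0.5984 − 0.02159) + 2.75 × 0.02159 = 4.084 + 0.05938 = 4.143 mg/L.
DO = C_s − D = 9.42 − 4.143 = 5.277 mg/L.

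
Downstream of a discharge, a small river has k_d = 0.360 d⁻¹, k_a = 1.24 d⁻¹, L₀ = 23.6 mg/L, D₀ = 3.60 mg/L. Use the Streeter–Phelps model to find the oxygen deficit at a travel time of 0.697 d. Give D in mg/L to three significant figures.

D ≈ 4.96 mg/L

k_d L₀/(k_a−k_d) = 0.360×23.6/(1.24−0.360) = 8.496/0.8800 = 9.655 mg/L.
e^(−k_d t) = e^(−0.360×0.6970) = 0.7781; e^(−k_a t) = e^(−1.24×0.6970) = 0.4214.
D = 9.655 × (0.7781 − 0.4214) + 3.60 × 0.4214 = 3.444 + 1.517 = 4.961 mg/L.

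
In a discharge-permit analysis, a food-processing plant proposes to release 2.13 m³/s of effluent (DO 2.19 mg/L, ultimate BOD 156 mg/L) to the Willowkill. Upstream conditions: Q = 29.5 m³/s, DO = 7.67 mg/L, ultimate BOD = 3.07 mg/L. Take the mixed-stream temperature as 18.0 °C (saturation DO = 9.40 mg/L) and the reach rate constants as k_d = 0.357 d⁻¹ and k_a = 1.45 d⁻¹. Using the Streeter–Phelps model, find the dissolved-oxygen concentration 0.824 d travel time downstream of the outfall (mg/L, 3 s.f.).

Mixed DO = (29.5×7.67 + 2.13×2.19)/(29.5+2.13) = 230.9/31.63 = 7.301 mg/L.
Mixed L₀ = (29.5×3.07 + 2.13×156)/(31.63) = 422.8/31.63 = 13.37 mg/L.
Initial deficit D₀ = C_s − DO₀ = 9.40 − 7.301 = 2.099 mg/L.
D(0.824) = [0.357×13.37/(1.45−0.357)](e^(−0.357×0.824) − e^(−1.45×0.824)) + 2.099 e^(−1.45×0.824)
= 4.366 × (0.7452 − 0.3028) + 2.099 × 0.3028 = 2.567 mg/L.
DO = 9.40 − 2.567 = 6.833 mg/L.

DO ≈ 6.83 mg/L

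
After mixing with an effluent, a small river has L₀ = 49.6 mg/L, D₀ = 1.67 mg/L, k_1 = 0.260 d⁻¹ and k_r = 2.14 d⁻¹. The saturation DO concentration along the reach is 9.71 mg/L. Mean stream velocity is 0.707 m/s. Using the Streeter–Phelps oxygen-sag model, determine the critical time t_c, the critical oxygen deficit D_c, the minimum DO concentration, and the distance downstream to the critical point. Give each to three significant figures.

t_c = [1/(k_r−k_1)] ln[(k_r/k_1)(1 − D₀(k_r−k_1)/(k_1 L₀))]
= [1/(2.14−0.260)] ln[(2.14/0.260)(1 − 1.67×1.880/(0.260×49.6))]
= (1/1.880) ln[8.231 × 0.7565] = 0.5319 × ln(6.227) = 0.5319 × 1.829 = 0.9728 d.
D_c = (k_1/k_r) L₀ e^(−k_1 t_c) = (0.260/2.14) × 49.6 × e^(−0.260×0.9728) = 0.1215 × 49.6 × 0.7765 = 4.679 mg/L.
Minimum DO = C_s − D_c = 9.71 − 4.679 = 5.031 mg/L.
x_c = v t_c = 0.707 m/s × 0.9728 d × 86400 s/d = 59420 m ≈ 59.4 km.

t_c ≈ 0.973 d; D_c ≈ 4.68 mg/L; min DO ≈ 5.03 mg/L; x_c ≈ 59.4 km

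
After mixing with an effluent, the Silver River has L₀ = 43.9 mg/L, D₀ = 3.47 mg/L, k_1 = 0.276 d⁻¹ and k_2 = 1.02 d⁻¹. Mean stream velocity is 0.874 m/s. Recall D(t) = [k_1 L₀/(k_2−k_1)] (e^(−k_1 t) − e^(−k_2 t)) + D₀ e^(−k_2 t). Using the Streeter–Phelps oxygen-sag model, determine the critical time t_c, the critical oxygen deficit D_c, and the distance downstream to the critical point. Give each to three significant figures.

t_c ≈ 1.43 d; D_c ≈ 7.99 mg/L; x_c ≈ 108 km

t_c = [1/(k_2−k_1)] ln[(k_2/k_1)(1 − D₀(k_2−k_1)/(k_1 L₀))]
= [1/(1.02−0.276)] ln[(1.02/0.276)(1 − 3.47×0.7440/(0.276×43.9))]
= (1/0.7440) ln[3.696 × 0.7869] = 1.344 × ln(2.908) = 1.344 × 1.068 = 1.435 d.
L(t_c) = L₀ e^(−k_1 t_c) = 43.9 × 0.6730 = 29.54 mg/L, and at the critical point k_2 D_c = k_1 L, so D_c = (0.276/1.02) × 29.54 = 7.994 mg/L.
x_c = v t_c = 0.874 m/s × 1.435 d × 86400 s/d = 108400 m ≈ 108 km.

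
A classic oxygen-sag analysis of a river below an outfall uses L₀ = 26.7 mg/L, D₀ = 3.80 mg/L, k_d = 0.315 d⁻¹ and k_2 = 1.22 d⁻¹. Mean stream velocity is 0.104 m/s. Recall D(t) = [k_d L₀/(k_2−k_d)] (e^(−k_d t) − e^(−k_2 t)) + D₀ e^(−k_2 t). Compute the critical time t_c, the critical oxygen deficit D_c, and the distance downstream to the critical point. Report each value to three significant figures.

t_c ≈ 0.915 d; D_c ≈ 5.17 mg/L; x_c ≈ 8.22 km

With k_2/k_d = 3.873 and 1 − D₀(k_2−k_d)/(k_d L₀) = 0.5911,
t_c = ln(3.873 × 0.5911) / (1.22 − 0.315) = ln(2.289) / 0.9050 = 0.8283/0.9050 = 0.9152 d.
L(t_c) = L₀ e^(−k_d t_c) = 26.7 × 0.7495 = 20.01 mg/L, and at the critical point k_2 D_c = k_d L, so D_c = (0.315/1.22) × 20.01 = 5.167 mg/L.
x_c = v t_c = 0.104 m/s × 0.9152 d × 86400 s/d = 8224 m ≈ 8.22 km.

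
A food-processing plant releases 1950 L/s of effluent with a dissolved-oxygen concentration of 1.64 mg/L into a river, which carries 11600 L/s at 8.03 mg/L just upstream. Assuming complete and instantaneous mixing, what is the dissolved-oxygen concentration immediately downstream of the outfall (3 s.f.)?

Flow-weighted mixing: C = (Q_r C_r + Q_w C_w)/(Q_r + Q_w)
= (11600×8.03 + 1950×1.64)/(11600 + 1950) = 96350/13550 = 7.110 mg/L.

7.11 mg/L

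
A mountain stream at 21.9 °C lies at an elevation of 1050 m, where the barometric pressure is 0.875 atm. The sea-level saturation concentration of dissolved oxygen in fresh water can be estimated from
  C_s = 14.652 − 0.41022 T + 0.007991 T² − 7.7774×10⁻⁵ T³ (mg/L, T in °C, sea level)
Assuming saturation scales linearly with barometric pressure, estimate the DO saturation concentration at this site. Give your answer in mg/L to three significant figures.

At sea level: C_s = 14.652 − 0.41022×21.9 + 0.007991×21.9² − 7.7774×10⁻⁵×21.9³ = 8.684 mg/L.
Pressure correction: C_s' = 8.684 × 0.875 = 7.598 mg/L.

C_s ≈ 7.60 mg/L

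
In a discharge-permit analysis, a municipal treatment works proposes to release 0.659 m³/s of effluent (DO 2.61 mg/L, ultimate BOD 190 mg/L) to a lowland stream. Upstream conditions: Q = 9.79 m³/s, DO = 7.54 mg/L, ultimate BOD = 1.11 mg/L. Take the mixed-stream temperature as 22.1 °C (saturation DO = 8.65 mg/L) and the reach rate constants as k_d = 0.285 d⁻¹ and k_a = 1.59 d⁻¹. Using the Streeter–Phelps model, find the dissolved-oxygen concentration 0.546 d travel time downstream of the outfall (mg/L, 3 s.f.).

Mixed DO = (9.79×7.54 + 0.659×2.61)/(9.79+0.659) = 75.54/10.45 = 7.229 mg/L.
Mixed L₀ = (9.79×1.11 + 0.659×190)/(10.45) = 136.1/10.45 = 13.02 mg/L.
Initial deficit D₀ = C_s − DO₀ = 8.65 − 7.229 = 1.421 mg/L.
D(0.546) = [0.285×13.02/(1.59−0.285)](e^(−0.285×0.546) − e^(−1.59×0.546)) + 1.421 e^(−1.59×0.546)
= 2.844 × (0.8559 − 0.4197) + 1.421 × 0.4197 = 1.837 mg/L.
DO = 8.65 − 1.837 = 6.813 mg/L.

DO ≈ 6.81 mg/L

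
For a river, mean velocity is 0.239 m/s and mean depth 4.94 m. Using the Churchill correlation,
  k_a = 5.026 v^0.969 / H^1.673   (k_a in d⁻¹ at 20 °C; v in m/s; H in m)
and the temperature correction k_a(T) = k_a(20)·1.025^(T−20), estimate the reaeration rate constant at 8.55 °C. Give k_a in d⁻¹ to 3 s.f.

k_a ≈ 0.0654 d⁻¹

k_a(20) = 5.026 × 0.239^0.969 / 4.94^1.673 = 5.026 × 0.2498 / 14.47 = 0.08675 d⁻¹.
k_a(8.55) = 0.08675 × 1.025^(8.55−20) = 0.08675 × 0.7537 = 0.06539 d⁻¹.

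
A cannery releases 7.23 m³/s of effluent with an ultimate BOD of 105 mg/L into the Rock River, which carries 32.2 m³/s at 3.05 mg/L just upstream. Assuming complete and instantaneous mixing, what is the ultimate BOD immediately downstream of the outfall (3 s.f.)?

21.7 mg/L

Flow-weighted mixing: C = (Q_r C_r + Q_w C_w)/(Q_r + Q_w)
= (32.2×3.05 + 7.23×105)/(32.2 + 7.23) = 857.4/39.43 = 21.74 mg/L.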